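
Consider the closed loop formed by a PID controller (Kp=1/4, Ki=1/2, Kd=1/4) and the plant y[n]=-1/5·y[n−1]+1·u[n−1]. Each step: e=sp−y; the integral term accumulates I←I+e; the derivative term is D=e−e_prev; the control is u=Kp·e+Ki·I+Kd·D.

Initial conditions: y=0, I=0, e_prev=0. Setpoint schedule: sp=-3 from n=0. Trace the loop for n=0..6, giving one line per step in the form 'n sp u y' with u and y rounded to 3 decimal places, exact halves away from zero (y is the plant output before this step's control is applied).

0 -3 -3.000 0.000
1 -3 -0.750 -3.000
2 -3 -4.350 -0.150
3 -3 -0.893 -4.320
4 -3 -5.567 -0.029
5 -3 -0.447 -5.561
6 -3 -6.776 0.665

(exact arithmetic carried between steps; '≈' marks a value shown rounded to 6 d.p. or computed from one; I and e_prev carry over from the previous line; the table rounds u and y to 3 d.p., halves away from zero)
n=0: y=0, sp=-3, e=sp−y=-3; I=-3, D=e−e_prev=-3; u=1/4·(-3)+1/2·(-3)+1/4·(-3)=-3; next y=-1/5·0+1·(-3)=-3
n=1: y=-3, sp=-3, e=sp−y=0; I=-3, D=e−e_prev=3; u=1/4·0+1/2·(-3)+1/4·3=-0.75; next y=-1/5·(-3)+1·(-0.75)=-0.15
n=2: y=-0.15, sp=-3, e=sp−y=-2.85; I=-5.85, D=e−e_prev=-2.85; u=1/4·(-2.85)+1/2·(-5.85)+1/4·(-2.85)=-4.35; next y=-1/5·(-0.15)+1·(-4.35)=-4.32
n=3: y=-4.32, sp=-3, e=sp−y=1.32; I=-4.53, D=e−e_prev=4.17; u=1/4·1.32+1/2·(-4.53)+1/4·4.17=-0.8925; next y=-1/5·(-4.32)+1·(-0.8925)=-0.0285
n=4: y=-0.0285, sp=-3, e=sp−y=-2.9715; I=-7.5015, D=e−e_prev=-4.2915; u=1/4·(-2.9715)+1/2·(-7.5015)+1/4·(-4.2915)=-5.5665; next y=-1/5·(-0.0285)+1·(-5.5665)=-5.5608
n=5: y=-5.5608, sp=-3, e=sp−y=2.5608; I=-4.9407, D=e−e_prev=5.5323; u=1/4·2.5608+1/2·(-4.9407)+1/4·5.5323=-0.447075; next y=-1/5·(-5.5608)+1·(-0.447075)=0.665085
n=6: y=0.665085, sp=-3, e=sp−y=-3.665085; I=-8.605785, D=e−e_prev=-6.225885; u=1/4·(-3.665085)+1/2·(-8.605785)+1/4·(-6.225885)=-6.775635; next y=-1/5·0.665085+1·(-6.775635)=-6.908652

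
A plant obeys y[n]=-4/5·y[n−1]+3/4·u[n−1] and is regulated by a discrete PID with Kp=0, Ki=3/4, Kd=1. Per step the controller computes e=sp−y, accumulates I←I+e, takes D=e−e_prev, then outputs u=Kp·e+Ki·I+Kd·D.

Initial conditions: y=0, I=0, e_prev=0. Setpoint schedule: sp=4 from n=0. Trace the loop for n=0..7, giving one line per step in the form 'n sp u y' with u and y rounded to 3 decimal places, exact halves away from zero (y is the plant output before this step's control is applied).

(exact arithmetic carried between steps; '≈' marks a value shown rounded to 6 d.p. or computed from one; I and e_prev carry over from the previous line; the table rounds u and y to 3 d.p., halves away from zero)
n=0: y=0, sp=4, e=sp−y=4; I=4, D=e−e_prev=4; u=0·4+3/4·4+1·4=7; next y=-4/5·0+3/4·7=5.25
n=1: y=5.25, sp=4, e=sp−y=-1.25; I=2.75, D=e−e_prev=-5.25; u=0·(-1.25)+3/4·2.75+1·(-5.25)=-3.1875; next y=-4/5·5.25+3/4·(-3.1875)=-6.590625
n=2: y=-6.590625, sp=4, e=sp−y=10.590625; I=13.340625, D=e−e_prev=11.840625; u=0·10.590625+3/4·13.340625+1·11.840625≈21.846094; next y=-4/5·(-6.590625)+3/4·21.846094≈21.657070
n=3: y≈21.657070, sp=4, e=sp−y≈-17.657070; I≈-4.316445, D=e−e_prev≈-28.247695; u=0·(-17.657070)+3/4·(-4.316445)+1·(-28.247695)≈-31.485029; next y=-4/5·21.657070+3/4·(-31.485029)≈-40.939428
n=4: y≈-40.939428, sp=4, e=sp−y≈44.939428; I≈40.622983, D=e−e_prev≈62.596499; u=0·44.939428+3/4·40.622983+1·62.596499≈93.063736; next y=-4/5·(-40.939428)+3/4·93.063736≈102.549344
n=5: y≈102.549344, sp=4, e=sp−y≈-98.549344; I≈-57.926361, D=e−e_prev≈-143.488773; u=0·(-98.549344)+3/4·(-57.926361)+1·(-143.488773)≈-186.933544; next y=-4/5·102.549344+3/4·(-186.933544)≈-222.239633
n=6: y≈-222.239633, sp=4, e=sp−y≈226.239633; I≈168.313272, D=e−e_prev≈324.788978; u=0·226.239633+3/4·168.313272+1·324.788978≈451.023931; next y=-4/5·(-222.239633)+3/4·451.023931≈516.059655
n=7: y≈516.059655, sp=4, e=sp−y≈-512.059655; I≈-343.746383, D=e−e_prev≈-738.299288; u=0·(-512.059655)+3/4·(-343.746383)+1·(-738.299288)≈-996.109076; next y=-4/5·516.059655+3/4·(-996.109076)≈-1159.929531

0 4 7.000 0.000
1 4 -3.188 5.250
2 4 21.846 -6.591
3 4 -31.485 21.657
4 4 93.064 -40.939
5 4 -186.934 102.549
6 4 451.024 -222.240
7 4 -996.109 516.060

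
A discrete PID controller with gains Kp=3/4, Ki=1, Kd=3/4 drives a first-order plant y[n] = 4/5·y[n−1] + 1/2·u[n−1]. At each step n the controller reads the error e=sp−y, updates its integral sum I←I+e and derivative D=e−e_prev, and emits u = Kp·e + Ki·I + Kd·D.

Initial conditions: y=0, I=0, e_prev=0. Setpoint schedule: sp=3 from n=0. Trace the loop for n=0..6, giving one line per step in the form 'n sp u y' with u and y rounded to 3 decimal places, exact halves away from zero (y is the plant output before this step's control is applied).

0 3 7.500 0.000
1 3 -1.125 3.750
2 3 4.219 2.438
3 3 -0.258 4.059
4 3 2.251 3.119
5 3 0.172 3.620
6 3 1.523 2.983

(exact arithmetic carried between steps; '≈' marks a value shown rounded to 6 d.p. or computed from one; I and e_prev carry over from the previous line; the table rounds u and y to 3 d.p., halves away from zero)
n=0: y=0, sp=3, e=sp−y=3; I=3, D=e−e_prev=3; u=3/4·3+1·3+3/4·3=7.5; next y=4/5·0+1/2·7.5=3.75
n=1: y=3.75, sp=3, e=sp−y=-0.75; I=2.25, D=e−e_prev=-3.75; u=3/4·(-0.75)+1·2.25+3/4·(-3.75)=-1.125; next y=4/5·3.75+1/2·(-1.125)=2.4375
n=2: y=2.4375, sp=3, e=sp−y=0.5625; I=2.8125, D=e−e_prev=1.3125; u=3/4·0.5625+1·2.8125+3/4·1.3125=4.21875; next y=4/5·2.4375+1/2·4.21875=4.059375
n=3: y=4.059375, sp=3, e=sp−y=-1.059375; I=1.753125, D=e−e_prev=-1.621875; u=3/4·(-1.059375)+1·1.753125+3/4·(-1.621875)≈-0.257813; next y=4/5·4.059375+1/2·(-0.257813)≈3.118594
n=4: y≈3.118594, sp=3, e=sp−y≈-0.118594; I≈1.634531, D=e−e_prev≈0.940781; u=3/4·(-0.118594)+1·1.634531+3/4·0.940781≈2.251172; next y=4/5·3.118594+1/2·2.251172≈3.620461
n=5: y≈3.620461, sp=3, e=sp−y≈-0.620461; I≈1.014070, D=e−e_prev≈-0.501867; u=3/4·(-0.620461)+1·1.014070+3/4·(-0.501867)≈0.172324; next y=4/5·3.620461+1/2·0.172324≈2.982531
n=6: y≈2.982531, sp=3, e=sp−y≈0.017469; I≈1.031539, D=e−e_prev≈0.637930; u=3/4·0.017469+1·1.031539+3/4·0.637930≈1.523089; next y=4/5·2.982531+1/2·1.523089≈3.147569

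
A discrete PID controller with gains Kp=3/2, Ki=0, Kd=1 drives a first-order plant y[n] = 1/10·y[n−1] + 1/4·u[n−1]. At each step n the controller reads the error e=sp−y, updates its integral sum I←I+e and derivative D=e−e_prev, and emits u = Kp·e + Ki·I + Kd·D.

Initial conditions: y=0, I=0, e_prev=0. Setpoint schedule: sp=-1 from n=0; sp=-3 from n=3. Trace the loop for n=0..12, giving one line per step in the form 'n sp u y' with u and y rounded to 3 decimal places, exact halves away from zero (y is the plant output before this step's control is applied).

0 -1 -2.500 0.000
1 -1 0.063 -0.625
2 -1 -2.008 -0.047
3 -3 -5.280 -0.507
4 -3 -1.580 -1.371
5 -3 -4.541 -0.532
6 -3 -2.061 -1.188
7 -3 -4.103 -0.634
8 -3 -2.411 -1.089
9 -3 -3.810 -0.712
10 -3 -2.653 -1.024
11 -3 -3.610 -0.766
12 -3 -2.818 -0.979

(exact arithmetic carried between steps; '≈' marks a value shown rounded to 6 d.p. or computed from one; I and e_prev carry over from the previous line; the table rounds u and y to 3 d.p., halves away from zero)
n=0: y=0, sp=-1, e=sp−y=-1; I=-1, D=e−e_prev=-1; u=3/2·(-1)+0·(-1)+1·(-1)=-2.5; next y=1/10·0+1/4·(-2.5)=-0.625
n=1: y=-0.625, sp=-1, e=sp−y=-0.375; I=-1.375, D=e−e_prev=0.625; u=3/2·(-0.375)+0·(-1.375)+1·0.625=0.0625; next y=1/10·(-0.625)+1/4·0.0625=-0.046875
n=2: y=-0.046875, sp=-1, e=sp−y=-0.953125; I=-2.328125, D=e−e_prev=-0.578125; u=3/2·(-0.953125)+0·(-2.328125)+1·(-0.578125)≈-2.007813; next y=1/10·(-0.046875)+1/4·(-2.007813)≈-0.506641
n=3: y≈-0.506641, sp=-3, e=sp−y≈-2.493359; I≈-4.821484, D=e−e_prev≈-1.540234; u=3/2·(-2.493359)+0·(-4.821484)+1·(-1.540234)≈-5.280273; next y=1/10·(-0.506641)+1/4·(-5.280273)≈-1.370732
n=4: y≈-1.370732, sp=-3, e=sp−y≈-1.629268; I≈-6.450752, D=e−e_prev≈0.864092; u=3/2·(-1.629268)+0·(-6.450752)+1·0.864092≈-1.579810; next y=1/10·(-1.370732)+1/4·(-1.579810)≈-0.532026
n=5: y≈-0.532026, sp=-3, e=sp−y≈-2.467974; I≈-8.918726, D=e−e_prev≈-0.838707; u=3/2·(-2.467974)+0·(-8.918726)+1·(-0.838707)≈-4.540668; next y=1/10·(-0.532026)+1/4·(-4.540668)≈-1.188370
n=6: y≈-1.188370, sp=-3, e=sp−y≈-1.811630; I≈-10.730357, D=e−e_prev≈0.656344; u=3/2·(-1.811630)+0·(-10.730357)+1·0.656344≈-2.061102; next y=1/10·(-1.188370)+1/4·(-2.061102)≈-0.634112
n=7: y≈-0.634112, sp=-3, e=sp−y≈-2.365888; I≈-13.096244, D=e−e_prev≈-0.554257; u=3/2·(-2.365888)+0·(-13.096244)+1·(-0.554257)≈-4.103089; next y=1/10·(-0.634112)+1/4·(-4.103089)≈-1.089183
n=8: y≈-1.089183, sp=-3, e=sp−y≈-1.910817; I≈-15.007061, D=e−e_prev≈0.455071; u=3/2·(-1.910817)+0·(-15.007061)+1·0.455071≈-2.411154; next y=1/10·(-1.089183)+1/4·(-2.411154)≈-0.711707
n=9: y≈-0.711707, sp=-3, e=sp−y≈-2.288293; I≈-17.295354, D=e−e_prev≈-0.377477; u=3/2·(-2.288293)+0·(-17.295354)+1·(-0.377477)≈-3.809916; next y=1/10·(-0.711707)+1/4·(-3.809916)≈-1.023650
n=10: y≈-1.023650, sp=-3, e=sp−y≈-1.976350; I≈-19.271704, D=e−e_prev≈0.311943; u=3/2·(-1.976350)+0·(-19.271704)+1·0.311943≈-2.652582; next y=1/10·(-1.023650)+1/4·(-2.652582)≈-0.765511
n=11: y≈-0.765511, sp=-3, e=sp−y≈-2.234489; I≈-21.506194, D=e−e_prev≈-0.258139; u=3/2·(-2.234489)+0·(-21.506194)+1·(-0.258139)≈-3.609873; next y=1/10·(-0.765511)+1/4·(-3.609873)≈-0.979019
n=12: y≈-0.979019, sp=-3, e=sp−y≈-2.020981; I≈-23.527174, D=e−e_prev≈0.213509; u=3/2·(-2.020981)+0·(-23.527174)+1·0.213509≈-2.817962; next y=1/10·(-0.979019)+1/4·(-2.817962)≈-0.802392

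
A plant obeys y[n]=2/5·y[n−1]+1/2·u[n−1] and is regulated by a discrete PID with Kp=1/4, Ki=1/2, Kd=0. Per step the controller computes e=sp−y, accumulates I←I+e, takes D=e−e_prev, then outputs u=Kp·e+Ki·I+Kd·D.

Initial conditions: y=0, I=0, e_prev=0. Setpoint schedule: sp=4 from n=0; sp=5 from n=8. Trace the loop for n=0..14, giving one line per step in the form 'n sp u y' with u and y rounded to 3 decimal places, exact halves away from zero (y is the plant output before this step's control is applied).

0 4 3.000 0.000
1 4 3.875 1.500
2 4 4.347 2.538
3 4 4.590 3.188
4 4 4.709 3.570
5 4 4.765 3.783
6 4 4.789 3.896
7 4 4.798 3.953
8 5 5.551 3.980
9 5 5.771 4.368
10 5 5.888 4.632
11 5 5.949 4.797
12 5 5.978 4.893
13 5 5.992 4.946
14 5 5.997 4.974

(exact arithmetic carried between steps; '≈' marks a value shown rounded to 6 d.p. or computed from one; I and e_prev carry over from the previous line; the table rounds u and y to 3 d.p., halves away from zero)
n=0: y=0, sp=4, e=sp−y=4; I=4, D=e−e_prev=4; u=1/4·4+1/2·4+0·4=3; next y=2/5·0+1/2·3=1.5
n=1: y=1.5, sp=4, e=sp−y=2.5; I=6.5, D=e−e_prev=-1.5; u=1/4·2.5+1/2·6.5+0·(-1.5)=3.875; next y=2/5·1.5+1/2·3.875=2.5375
n=2: y=2.5375, sp=4, e=sp−y=1.4625; I=7.9625, D=e−e_prev=-1.0375; u=1/4·1.4625+1/2·7.9625+0·(-1.0375)=4.346875; next y=2/5·2.5375+1/2·4.346875≈3.188438
n=3: y≈3.188438, sp=4, e=sp−y≈0.811563; I≈8.774063, D=e−e_prev≈-0.650938; u=1/4·0.811563+1/2·8.774063+0·(-0.650938)≈4.589922; next y=2/5·3.188438+1/2·4.589922≈3.570336
n=4: y≈3.570336, sp=4, e=sp−y≈0.429664; I≈9.203727, D=e−e_prev≈-0.381898; u=1/4·0.429664+1/2·9.203727+0·(-0.381898)≈4.709279; next y=2/5·3.570336+1/2·4.709279≈3.782774
n=5: y≈3.782774, sp=4, e=sp−y≈0.217226; I≈9.420953, D=e−e_prev≈-0.212438; u=1/4·0.217226+1/2·9.420953+0·(-0.212438)≈4.764783; next y=2/5·3.782774+1/2·4.764783≈3.895501
n=6: y≈3.895501, sp=4, e=sp−y≈0.104499; I≈9.525452, D=e−e_prev≈-0.112727; u=1/4·0.104499+1/2·9.525452+0·(-0.112727)≈4.788851; next y=2/5·3.895501+1/2·4.788851≈3.952626
n=7: y≈3.952626, sp=4, e=sp−y≈0.047374; I≈9.572826, D=e−e_prev≈-0.057125; u=1/4·0.047374+1/2·9.572826+0·(-0.057125)≈4.798257; next y=2/5·3.952626+1/2·4.798257≈3.980179
n=8: y≈3.980179, sp=5, e=sp−y≈1.019821; I≈10.592647, D=e−e_prev≈0.972447; u=1/4·1.019821+1/2·10.592647+0·0.972447≈5.551279; next y=2/5·3.980179+1/2·5.551279≈4.367711
n=9: y≈4.367711, sp=5, e=sp−y≈0.632289; I≈11.224936, D=e−e_prev≈-0.387532; u=1/4·0.632289+1/2·11.224936+0·(-0.387532)≈5.770540; next y=2/5·4.367711+1/2·5.770540≈4.632355
n=10: y≈4.632355, sp=5, e=sp−y≈0.367645; I≈11.592582, D=e−e_prev≈-0.264644; u=1/4·0.367645+1/2·11.592582+0·(-0.264644)≈5.888202; next y=2/5·4.632355+1/2·5.888202≈4.797043
n=11: y≈4.797043, sp=5, e=sp−y≈0.202957; I≈11.795539, D=e−e_prev≈-0.164688; u=1/4·0.202957+1/2·11.795539+0·(-0.164688)≈5.948509; next y=2/5·4.797043+1/2·5.948509≈4.893072
n=12: y≈4.893072, sp=5, e=sp−y≈0.106928; I≈11.902467, D=e−e_prev≈-0.096029; u=1/4·0.106928+1/2·11.902467+0·(-0.096029)≈5.977966; next y=2/5·4.893072+1/2·5.977966≈4.946211
n=13: y≈4.946211, sp=5, e=sp−y≈0.053789; I≈11.956256, D=e−e_prev≈-0.053140; u=1/4·0.053789+1/2·11.956256+0·(-0.053140)≈5.991575; next y=2/5·4.946211+1/2·5.991575≈4.974272
n=14: y≈4.974272, sp=5, e=sp−y≈0.025728; I≈11.981984, D=e−e_prev≈-0.028061; u=1/4·0.025728+1/2·11.981984+0·(-0.028061)≈5.997424; next y=2/5·4.974272+1/2·5.997424≈4.988421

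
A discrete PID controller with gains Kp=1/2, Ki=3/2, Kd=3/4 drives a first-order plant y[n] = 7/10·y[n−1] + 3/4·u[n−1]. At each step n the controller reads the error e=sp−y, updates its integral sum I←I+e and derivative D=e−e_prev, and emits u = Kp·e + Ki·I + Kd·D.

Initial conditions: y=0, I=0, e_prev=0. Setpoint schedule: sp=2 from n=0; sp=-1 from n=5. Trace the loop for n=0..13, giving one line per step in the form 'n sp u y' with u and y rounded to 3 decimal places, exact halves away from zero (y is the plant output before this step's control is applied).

(exact arithmetic carried between steps; '≈' marks a value shown rounded to 6 d.p. or computed from one; I and e_prev carry over from the previous line; the table rounds u and y to 3 d.p., halves away from zero)
n=0: y=0, sp=2, e=sp−y=2; I=2, D=e−e_prev=2; u=1/2·2+3/2·2+3/4·2=5.5; next y=7/10·0+3/4·5.5=4.125
n=1: y=4.125, sp=2, e=sp−y=-2.125; I=-0.125, D=e−e_prev=-4.125; u=1/2·(-2.125)+3/2·(-0.125)+3/4·(-4.125)=-4.34375; next y=7/10·4.125+3/4·(-4.34375)≈-0.370313
n=2: y≈-0.370313, sp=2, e=sp−y≈2.370313; I≈2.245313, D=e−e_prev≈4.495313; u=1/2·2.370313+3/2·2.245313+3/4·4.495313≈7.924609; next y=7/10·(-0.370313)+3/4·7.924609≈5.684238
n=3: y≈5.684238, sp=2, e=sp−y≈-3.684238; I≈-1.438926, D=e−e_prev≈-6.054551; u=1/2·(-3.684238)+3/2·(-1.438926)+3/4·(-6.054551)≈-8.541421; next y=7/10·5.684238+3/4·(-8.541421)≈-2.427099
n=4: y≈-2.427099, sp=2, e=sp−y≈4.427099; I≈2.988173, D=e−e_prev≈8.111337; u=1/2·4.427099+3/2·2.988173+3/4·8.111337≈12.779312; next y=7/10·(-2.427099)+3/4·12.779312≈7.885515
n=5: y≈7.885515, sp=-1, e=sp−y≈-8.885515; I≈-5.897342, D=e−e_prev≈-13.312614; u=1/2·(-8.885515)+3/2·(-5.897342)+3/4·(-13.312614)≈-23.273230; next y=7/10·7.885515+3/4·(-23.273230)≈-11.935062
n=6: y≈-11.935062, sp=-1, e=sp−y≈10.935062; I≈5.037721, D=e−e_prev≈19.820577; u=1/2·10.935062+3/2·5.037721+3/4·19.820577≈27.889545; next y=7/10·(-11.935062)+3/4·27.889545≈12.562615
n=7: y≈12.562615, sp=-1, e=sp−y≈-13.562615; I≈-8.524894, D=e−e_prev≈-24.497677; u=1/2·(-13.562615)+3/2·(-8.524894)+3/4·(-24.497677)≈-37.941907; next y=7/10·12.562615+3/4·(-37.941907)≈-19.662600
n=8: y≈-19.662600, sp=-1, e=sp−y≈18.662600; I≈10.137705, D=e−e_prev≈32.225215; u=1/2·18.662600+3/2·10.137705+3/4·32.225215≈48.706769; next y=7/10·(-19.662600)+3/4·48.706769≈22.766257
n=9: y≈22.766257, sp=-1, e=sp−y≈-23.766257; I≈-13.628552, D=e−e_prev≈-42.428857; u=1/2·(-23.766257)+3/2·(-13.628552)+3/4·(-42.428857)≈-64.147598; next y=7/10·22.766257+3/4·(-64.147598)≈-32.174319
n=10: y≈-32.174319, sp=-1, e=sp−y≈31.174319; I≈17.545767, D=e−e_prev≈54.940576; u=1/2·31.174319+3/2·17.545767+3/4·54.940576≈83.111242; next y=7/10·(-32.174319)+3/4·83.111242≈39.811408
n=11: y≈39.811408, sp=-1, e=sp−y≈-40.811408; I≈-23.265641, D=e−e_prev≈-71.985727; u=1/2·(-40.811408)+3/2·(-23.265641)+3/4·(-71.985727)≈-109.293461; next y=7/10·39.811408+3/4·(-109.293461)≈-54.102110
n=12: y≈-54.102110, sp=-1, e=sp−y≈53.102110; I≈29.836469, D=e−e_prev≈93.913519; u=1/2·53.102110+3/2·29.836469+3/4·93.913519≈141.740898; next y=7/10·(-54.102110)+3/4·141.740898≈68.434196
n=13: y≈68.434196, sp=-1, e=sp−y≈-69.434196; I≈-39.597727, D=e−e_prev≈-122.536306; u=1/2·(-69.434196)+3/2·(-39.597727)+3/4·(-122.536306)≈-186.015918; next y=7/10·68.434196+3/4·(-186.015918)≈-91.608001

0 2 5.500 0.000
1 2 -4.344 4.125
2 2 7.925 -0.370
3 2 -8.541 5.684
4 2 12.779 -2.427
5 -1 -23.273 7.886
6 -1 27.890 -11.935
7 -1 -37.942 12.563
8 -1 48.707 -19.663
9 -1 -64.148 22.766
10 -1 83.111 -32.174
11 -1 -109.293 39.811
12 -1 141.741 -54.102
13 -1 -186.016 68.434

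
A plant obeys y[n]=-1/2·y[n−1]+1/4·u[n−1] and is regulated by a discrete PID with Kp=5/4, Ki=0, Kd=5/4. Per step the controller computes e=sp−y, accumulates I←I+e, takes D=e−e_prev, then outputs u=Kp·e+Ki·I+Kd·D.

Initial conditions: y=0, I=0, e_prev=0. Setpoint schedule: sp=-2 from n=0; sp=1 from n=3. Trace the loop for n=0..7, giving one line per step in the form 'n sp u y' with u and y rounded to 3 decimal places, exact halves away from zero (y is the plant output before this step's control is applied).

0 -2 -5.000 0.000
1 -2 0.625 -1.250
2 -2 -6.016 0.781
3 1 10.713 -1.895
4 1 -10.182 3.625
5 1 16.677 -4.358
6 1 -20.069 6.348
7 1 29.664 -8.191

(exact arithmetic carried between steps; '≈' marks a value shown rounded to 6 d.p. or computed from one; I and e_prev carry over from the previous line; the table rounds u and y to 3 d.p., halves away from zero)
n=0: y=0, sp=-2, e=sp−y=-2; I=-2, D=e−e_prev=-2; u=5/4·(-2)+0·(-2)+5/4·(-2)=-5; next y=-1/2·0+1/4·(-5)=-1.25
n=1: y=-1.25, sp=-2, e=sp−y=-0.75; I=-2.75, D=e−e_prev=1.25; u=5/4·(-0.75)+0·(-2.75)+5/4·1.25=0.625; next y=-1/2·(-1.25)+1/4·0.625=0.78125
n=2: y=0.78125, sp=-2, e=sp−y=-2.78125; I=-5.53125, D=e−e_prev=-2.03125; u=5/4·(-2.78125)+0·(-5.53125)+5/4·(-2.03125)=-6.015625; next y=-1/2·0.78125+1/4·(-6.015625)≈-1.894531
n=3: y≈-1.894531, sp=1, e=sp−y≈2.894531; I≈-2.636719, D=e−e_prev≈5.675781; u=5/4·2.894531+0·(-2.636719)+5/4·5.675781≈10.712891; next y=-1/2·(-1.894531)+1/4·10.712891≈3.625488
n=4: y≈3.625488, sp=1, e=sp−y≈-2.625488; I≈-5.262207, D=e−e_prev≈-5.520020; u=5/4·(-2.625488)+0·(-5.262207)+5/4·(-5.520020)≈-10.181885; next y=-1/2·3.625488+1/4·(-10.181885)≈-4.358215
n=5: y≈-4.358215, sp=1, e=sp−y≈5.358215; I≈0.096008, D=e−e_prev≈7.983704; u=5/4·5.358215+0·0.096008+5/4·7.983704≈16.677399; next y=-1/2·(-4.358215)+1/4·16.677399≈6.348457
n=6: y≈6.348457, sp=1, e=sp−y≈-5.348457; I≈-5.252449, D=e−e_prev≈-10.706673; u=5/4·(-5.348457)+0·(-5.252449)+5/4·(-10.706673)≈-20.068913; next y=-1/2·6.348457+1/4·(-20.068913)≈-8.191457
n=7: y≈-8.191457, sp=1, e=sp−y≈9.191457; I≈3.939008, D=e−e_prev≈14.539914; u=5/4·9.191457+0·3.939008+5/4·14.539914≈29.664214; next y=-1/2·(-8.191457)+1/4·29.664214≈11.511782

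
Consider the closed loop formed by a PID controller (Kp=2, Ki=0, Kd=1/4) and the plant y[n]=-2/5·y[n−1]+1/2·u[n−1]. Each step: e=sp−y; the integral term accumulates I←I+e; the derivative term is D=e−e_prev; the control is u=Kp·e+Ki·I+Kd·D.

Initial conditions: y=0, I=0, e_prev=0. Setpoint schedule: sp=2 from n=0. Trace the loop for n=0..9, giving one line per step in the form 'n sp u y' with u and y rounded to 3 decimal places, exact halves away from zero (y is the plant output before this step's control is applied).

(exact arithmetic carried between steps; '≈' marks a value shown rounded to 6 d.p. or computed from one; I and e_prev carry over from the previous line; the table rounds u and y to 3 d.p., halves away from zero)
n=0: y=0, sp=2, e=sp−y=2; I=2, D=e−e_prev=2; u=2·2+0·2+1/4·2=4.5; next y=-2/5·0+1/2·4.5=2.25
n=1: y=2.25, sp=2, e=sp−y=-0.25; I=1.75, D=e−e_prev=-2.25; u=2·(-0.25)+0·1.75+1/4·(-2.25)=-1.0625; next y=-2/5·2.25+1/2·(-1.0625)=-1.43125
n=2: y=-1.43125, sp=2, e=sp−y=3.43125; I=5.18125, D=e−e_prev=3.68125; u=2·3.43125+0·5.18125+1/4·3.68125≈7.782813; next y=-2/5·(-1.43125)+1/2·7.782813≈4.463906
n=3: y≈4.463906, sp=2, e=sp−y≈-2.463906; I≈2.717344, D=e−e_prev≈-5.895156; u=2·(-2.463906)+0·2.717344+1/4·(-5.895156)≈-6.401602; next y=-2/5·4.463906+1/2·(-6.401602)≈-4.986363
n=4: y≈-4.986363, sp=2, e=sp−y≈6.986363; I≈9.703707, D=e−e_prev≈9.450270; u=2·6.986363+0·9.703707+1/4·9.450270≈16.335294; next y=-2/5·(-4.986363)+1/2·16.335294≈10.162192
n=5: y≈10.162192, sp=2, e=sp−y≈-8.162192; I≈1.541515, D=e−e_prev≈-15.148556; u=2·(-8.162192)+0·1.541515+1/4·(-15.148556)≈-20.111523; next y=-2/5·10.162192+1/2·(-20.111523)≈-14.120639
n=6: y≈-14.120639, sp=2, e=sp−y≈16.120639; I≈17.662153, D=e−e_prev≈24.282831; u=2·16.120639+0·17.662153+1/4·24.282831≈38.311985; next y=-2/5·(-14.120639)+1/2·38.311985≈24.804248
n=7: y≈24.804248, sp=2, e=sp−y≈-22.804248; I≈-5.142095, D=e−e_prev≈-38.924887; u=2·(-22.804248)+0·(-5.142095)+1/4·(-38.924887)≈-55.339718; next y=-2/5·24.804248+1/2·(-55.339718)≈-37.591558
n=8: y≈-37.591558, sp=2, e=sp−y≈39.591558; I≈34.449463, D=e−e_prev≈62.395806; u=2·39.591558+0·34.449463+1/4·62.395806≈94.782067; next y=-2/5·(-37.591558)+1/2·94.782067≈62.427657
n=9: y≈62.427657, sp=2, e=sp−y≈-60.427657; I≈-25.978194, D=e−e_prev≈-100.019215; u=2·(-60.427657)+0·(-25.978194)+1/4·(-100.019215)≈-145.860118; next y=-2/5·62.427657+1/2·(-145.860118)≈-97.901122

0 2 4.500 0.000
1 2 -1.063 2.250
2 2 7.783 -1.431
3 2 -6.402 4.464
4 2 16.335 -4.986
5 2 -20.112 10.162
6 2 38.312 -14.121
7 2 -55.340 24.804
8 2 94.782 -37.592
9 2 -145.860 62.428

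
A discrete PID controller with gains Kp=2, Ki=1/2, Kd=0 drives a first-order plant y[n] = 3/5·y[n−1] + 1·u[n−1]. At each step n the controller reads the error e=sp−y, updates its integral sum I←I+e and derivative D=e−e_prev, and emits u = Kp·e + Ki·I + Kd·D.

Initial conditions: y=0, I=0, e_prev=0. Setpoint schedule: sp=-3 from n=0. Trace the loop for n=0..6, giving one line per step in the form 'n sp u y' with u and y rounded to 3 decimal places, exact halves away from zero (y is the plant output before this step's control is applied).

0 -3 -7.500 0.000
1 -3 9.750 -7.500
2 -3 -19.875 5.250
3 -3 30.938 -16.725
4 -3 -56.269 20.903
5 -3 93.354 -43.727
6 -3 -163.395 67.118

(exact arithmetic carried between steps; '≈' marks a value shown rounded to 6 d.p. or computed from one; I and e_prev carry over from the previous line; the table rounds u and y to 3 d.p., halves away from zero)
n=0: y=0, sp=-3, e=sp−y=-3; I=-3, D=e−e_prev=-3; u=2·(-3)+1/2·(-3)+0·(-3)=-7.5; next y=3/5·0+1·(-7.5)=-7.5
n=1: y=-7.5, sp=-3, e=sp−y=4.5; I=1.5, D=e−e_prev=7.5; u=2·4.5+1/2·1.5+0·7.5=9.75; next y=3/5·(-7.5)+1·9.75=5.25
n=2: y=5.25, sp=-3, e=sp−y=-8.25; I=-6.75, D=e−e_prev=-12.75; u=2·(-8.25)+1/2·(-6.75)+0·(-12.75)=-19.875; next y=3/5·5.25+1·(-19.875)=-16.725
n=3: y=-16.725, sp=-3, e=sp−y=13.725; I=6.975, D=e−e_prev=21.975; u=2·13.725+1/2·6.975+0·21.975=30.9375; next y=3/5·(-16.725)+1·30.9375=20.9025
n=4: y=20.9025, sp=-3, e=sp−y=-23.9025; I=-16.9275, D=e−e_prev=-37.6275; u=2·(-23.9025)+1/2·(-16.9275)+0·(-37.6275)=-56.26875; next y=3/5·20.9025+1·(-56.26875)=-43.72725
n=5: y=-43.72725, sp=-3, e=sp−y=40.72725; I=23.79975, D=e−e_prev=64.62975; u=2·40.72725+1/2·23.79975+0·64.62975=93.354375; next y=3/5·(-43.72725)+1·93.354375=67.118025
n=6: y=67.118025, sp=-3, e=sp−y=-70.118025; I=-46.318275, D=e−e_prev=-110.845275; u=2·(-70.118025)+1/2·(-46.318275)+0·(-110.845275)≈-163.395188; next y=3/5·67.118025+1·(-163.395188)≈-123.124373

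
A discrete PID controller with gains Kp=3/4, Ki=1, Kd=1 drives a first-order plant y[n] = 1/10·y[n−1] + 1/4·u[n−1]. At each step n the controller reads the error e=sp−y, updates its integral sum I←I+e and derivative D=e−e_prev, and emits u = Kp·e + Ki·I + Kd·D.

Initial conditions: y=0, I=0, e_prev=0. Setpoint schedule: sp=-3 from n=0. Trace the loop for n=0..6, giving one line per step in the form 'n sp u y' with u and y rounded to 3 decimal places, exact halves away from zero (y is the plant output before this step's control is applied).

(exact arithmetic carried between steps; '≈' marks a value shown rounded to 6 d.p. or computed from one; I and e_prev carry over from the previous line; the table rounds u and y to 3 d.p., halves away from zero)
n=0: y=0, sp=-3, e=sp−y=-3; I=-3, D=e−e_prev=-3; u=3/4·(-3)+1·(-3)+1·(-3)=-8.25; next y=1/10·0+1/4·(-8.25)=-2.0625
n=1: y=-2.0625, sp=-3, e=sp−y=-0.9375; I=-3.9375, D=e−e_prev=2.0625; u=3/4·(-0.9375)+1·(-3.9375)+1·2.0625=-2.578125; next y=1/10·(-2.0625)+1/4·(-2.578125)≈-0.850781
n=2: y≈-0.850781, sp=-3, e=sp−y≈-2.149219; I≈-6.086719, D=e−e_prev≈-1.211719; u=3/4·(-2.149219)+1·(-6.086719)+1·(-1.211719)≈-8.910352; next y=1/10·(-0.850781)+1/4·(-8.910352)≈-2.312666
n=3: y≈-2.312666, sp=-3, e=sp−y≈-0.687334; I≈-6.774053, D=e−e_prev≈1.461885; u=3/4·(-0.687334)+1·(-6.774053)+1·1.461885≈-5.827668; next y=1/10·(-2.312666)+1/4·(-5.827668)≈-1.688184
n=4: y≈-1.688184, sp=-3, e=sp−y≈-1.311816; I≈-8.085869, D=e−e_prev≈-0.624482; u=3/4·(-1.311816)+1·(-8.085869)+1·(-0.624482)≈-9.694214; next y=1/10·(-1.688184)+1/4·(-9.694214)≈-2.592372
n=5: y≈-2.592372, sp=-3, e=sp−y≈-0.407628; I≈-8.493497, D=e−e_prev≈0.904188; u=3/4·(-0.407628)+1·(-8.493497)+1·0.904188≈-7.895030; next y=1/10·(-2.592372)+1/4·(-7.895030)≈-2.232995
n=6: y≈-2.232995, sp=-3, e=sp−y≈-0.767005; I≈-9.260502, D=e−e_prev≈-0.359377; u=3/4·(-0.767005)+1·(-9.260502)+1·(-0.359377)≈-10.195133; next y=1/10·(-2.232995)+1/4·(-10.195133)≈-2.772083

0 -3 -8.250 0.000
1 -3 -2.578 -2.063
2 -3 -8.910 -0.851
3 -3 -5.828 -2.313
4 -3 -9.694 -1.688
5 -3 -7.895 -2.592
6 -3 -10.195 -2.233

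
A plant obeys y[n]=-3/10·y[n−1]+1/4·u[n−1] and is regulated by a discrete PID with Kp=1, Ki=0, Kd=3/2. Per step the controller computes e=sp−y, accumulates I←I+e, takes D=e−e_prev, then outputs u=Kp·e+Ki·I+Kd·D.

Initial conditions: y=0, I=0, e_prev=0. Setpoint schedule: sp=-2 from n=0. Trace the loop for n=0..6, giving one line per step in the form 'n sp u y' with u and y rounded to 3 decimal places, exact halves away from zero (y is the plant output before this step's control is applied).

(exact arithmetic carried between steps; '≈' marks a value shown rounded to 6 d.p. or computed from one; I and e_prev carry over from the previous line; the table rounds u and y to 3 d.p., halves away from zero)
n=0: y=0, sp=-2, e=sp−y=-2; I=-2, D=e−e_prev=-2; u=1·(-2)+0·(-2)+3/2·(-2)=-5; next y=-3/10·0+1/4·(-5)=-1.25
n=1: y=-1.25, sp=-2, e=sp−y=-0.75; I=-2.75, D=e−e_prev=1.25; u=1·(-0.75)+0·(-2.75)+3/2·1.25=1.125; next y=-3/10·(-1.25)+1/4·1.125=0.65625
n=2: y=0.65625, sp=-2, e=sp−y=-2.65625; I=-5.40625, D=e−e_prev=-1.90625; u=1·(-2.65625)+0·(-5.40625)+3/2·(-1.90625)=-5.515625; next y=-3/10·0.65625+1/4·(-5.515625)≈-1.575781
n=3: y≈-1.575781, sp=-2, e=sp−y≈-0.424219; I≈-5.830469, D=e−e_prev≈2.232031; u=1·(-0.424219)+0·(-5.830469)+3/2·2.232031≈2.923828; next y=-3/10·(-1.575781)+1/4·2.923828≈1.203691
n=4: y≈1.203691, sp=-2, e=sp−y≈-3.203691; I≈-9.034160, D=e−e_prev≈-2.779473; u=1·(-3.203691)+0·(-9.034160)+3/2·(-2.779473)≈-7.372900; next y=-3/10·1.203691+1/4·(-7.372900)≈-2.204333
n=5: y≈-2.204333, sp=-2, e=sp−y≈0.204333; I≈-8.829828, D=e−e_prev≈3.408024; u=1·0.204333+0·(-8.829828)+3/2·3.408024≈5.316368; next y=-3/10·(-2.204333)+1/4·5.316368≈1.990392
n=6: y≈1.990392, sp=-2, e=sp−y≈-3.990392; I≈-12.820219, D=e−e_prev≈-4.194724; u=1·(-3.990392)+0·(-12.820219)+3/2·(-4.194724)≈-10.282478; next y=-3/10·1.990392+1/4·(-10.282478)≈-3.167737

0 -2 -5.000 0.000
1 -2 1.125 -1.250
2 -2 -5.516 0.656
3 -2 2.924 -1.576
4 -2 -7.373 1.204
5 -2 5.316 -2.204
6 -2 -10.282 1.990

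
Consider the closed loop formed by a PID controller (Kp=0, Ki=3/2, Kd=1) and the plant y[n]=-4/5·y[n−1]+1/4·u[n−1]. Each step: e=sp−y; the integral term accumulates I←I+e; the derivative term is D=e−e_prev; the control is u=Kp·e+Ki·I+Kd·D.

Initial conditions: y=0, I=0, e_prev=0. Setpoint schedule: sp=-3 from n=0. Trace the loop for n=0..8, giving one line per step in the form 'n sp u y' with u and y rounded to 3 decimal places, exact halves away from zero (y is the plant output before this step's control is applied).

0 -3 -7.500 0.000
1 -3 -4.313 -1.875
2 -3 -13.617 0.422
3 -3 -6.044 -3.742
4 -3 -22.156 1.482
5 -3 -3.137 -6.725
6 -3 -34.058 4.596
7 -3 7.836 -12.191
8 -3 -54.922 11.712

(exact arithmetic carried between steps; '≈' marks a value shown rounded to 6 d.p. or computed from one; I and e_prev carry over from the previous line; the table rounds u and y to 3 d.p., halves away from zero)
n=0: y=0, sp=-3, e=sp−y=-3; I=-3, D=e−e_prev=-3; u=0·(-3)+3/2·(-3)+1·(-3)=-7.5; next y=-4/5·0+1/4·(-7.5)=-1.875
n=1: y=-1.875, sp=-3, e=sp−y=-1.125; I=-4.125, D=e−e_prev=1.875; u=0·(-1.125)+3/2·(-4.125)+1·1.875=-4.3125; next y=-4/5·(-1.875)+1/4·(-4.3125)=0.421875
n=2: y=0.421875, sp=-3, e=sp−y=-3.421875; I=-7.546875, D=e−e_prev=-2.296875; u=0·(-3.421875)+3/2·(-7.546875)+1·(-2.296875)≈-13.617188; next y=-4/5·0.421875+1/4·(-13.617188)≈-3.741797
n=3: y≈-3.741797, sp=-3, e=sp−y≈0.741797; I≈-6.805078, D=e−e_prev≈4.163672; u=0·0.741797+3/2·(-6.805078)+1·4.163672≈-6.043945; next y=-4/5·(-3.741797)+1/4·(-6.043945)≈1.482451
n=4: y≈1.482451, sp=-3, e=sp−y≈-4.482451; I≈-11.287529, D=e−e_prev≈-5.224248; u=0·(-4.482451)+3/2·(-11.287529)+1·(-5.224248)≈-22.155542; next y=-4/5·1.482451+1/4·(-22.155542)≈-6.724846
n=5: y≈-6.724846, sp=-3, e=sp−y≈3.724846; I≈-7.562683, D=e−e_prev≈8.207298; u=0·3.724846+3/2·(-7.562683)+1·8.207298≈-3.136727; next y=-4/5·(-6.724846)+1/4·(-3.136727)≈4.595695
n=6: y≈4.595695, sp=-3, e=sp−y≈-7.595695; I≈-15.158378, D=e−e_prev≈-11.320542; u=0·(-7.595695)+3/2·(-15.158378)+1·(-11.320542)≈-34.058109; next y=-4/5·4.595695+1/4·(-34.058109)≈-12.191084
n=7: y≈-12.191084, sp=-3, e=sp−y≈9.191084; I≈-5.967295, D=e−e_prev≈16.786779; u=0·9.191084+3/2·(-5.967295)+1·16.786779≈7.835837; next y=-4/5·(-12.191084)+1/4·7.835837≈11.711826
n=8: y≈11.711826, sp=-3, e=sp−y≈-14.711826; I≈-20.679121, D=e−e_prev≈-23.902910; u=0·(-14.711826)+3/2·(-20.679121)+1·(-23.902910)≈-54.921591; next y=-4/5·11.711826+1/4·(-54.921591)≈-23.099859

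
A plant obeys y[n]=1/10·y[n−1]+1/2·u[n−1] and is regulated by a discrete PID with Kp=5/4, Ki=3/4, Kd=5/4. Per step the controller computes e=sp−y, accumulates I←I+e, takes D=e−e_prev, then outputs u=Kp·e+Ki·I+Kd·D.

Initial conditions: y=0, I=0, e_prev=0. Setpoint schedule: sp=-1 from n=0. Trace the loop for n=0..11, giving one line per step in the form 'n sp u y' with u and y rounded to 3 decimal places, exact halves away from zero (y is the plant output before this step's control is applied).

(exact arithmetic carried between steps; '≈' marks a value shown rounded to 6 d.p. or computed from one; I and e_prev carry over from the previous line; the table rounds u and y to 3 d.p., halves away from zero)
n=0: y=0, sp=-1, e=sp−y=-1; I=-1, D=e−e_prev=-1; u=5/4·(-1)+3/4·(-1)+5/4·(-1)=-3.25; next y=1/10·0+1/2·(-3.25)=-1.625
n=1: y=-1.625, sp=-1, e=sp−y=0.625; I=-0.375, D=e−e_prev=1.625; u=5/4·0.625+3/4·(-0.375)+5/4·1.625=2.53125; next y=1/10·(-1.625)+1/2·2.53125=1.103125
n=2: y=1.103125, sp=-1, e=sp−y=-2.103125; I=-2.478125, D=e−e_prev=-2.728125; u=5/4·(-2.103125)+3/4·(-2.478125)+5/4·(-2.728125)≈-7.897656; next y=1/10·1.103125+1/2·(-7.897656)≈-3.838516
n=3: y≈-3.838516, sp=-1, e=sp−y≈2.838516; I≈0.360391, D=e−e_prev≈4.941641; u=5/4·2.838516+3/4·0.360391+5/4·4.941641≈9.995488; next y=1/10·(-3.838516)+1/2·9.995488≈4.613893
n=4: y≈4.613893, sp=-1, e=sp−y≈-5.613893; I≈-5.253502, D=e−e_prev≈-8.452408; u=5/4·(-5.613893)+3/4·(-5.253502)+5/4·(-8.452408)≈-21.523002; next y=1/10·4.613893+1/2·(-21.523002)≈-10.300112
n=5: y≈-10.300112, sp=-1, e=sp−y≈9.300112; I≈4.046610, D=e−e_prev≈14.914005; u=5/4·9.300112+3/4·4.046610+5/4·14.914005≈33.302603; next y=1/10·(-10.300112)+1/2·33.302603≈15.621290
n=6: y≈15.621290, sp=-1, e=sp−y≈-16.621290; I≈-12.574680, D=e−e_prev≈-25.921402; u=5/4·(-16.621290)+3/4·(-12.574680)+5/4·(-25.921402)≈-62.609376; next y=1/10·15.621290+1/2·(-62.609376)≈-29.742559
n=7: y≈-29.742559, sp=-1, e=sp−y≈28.742559; I≈16.167879, D=e−e_prev≈45.363849; u=5/4·28.742559+3/4·16.167879+5/4·45.363849≈104.758920; next y=1/10·(-29.742559)+1/2·104.758920≈49.405204
n=8: y≈49.405204, sp=-1, e=sp−y≈-50.405204; I≈-34.237325, D=e−e_prev≈-79.147763; u=5/4·(-50.405204)+3/4·(-34.237325)+5/4·(-79.147763)≈-187.619202; next y=1/10·49.405204+1/2·(-187.619202)≈-88.869081
n=9: y≈-88.869081, sp=-1, e=sp−y≈87.869081; I≈53.631756, D=e−e_prev≈138.274285; u=5/4·87.869081+3/4·53.631756+5/4·138.274285≈322.903024; next y=1/10·(-88.869081)+1/2·322.903024≈152.564604
n=10: y≈152.564604, sp=-1, e=sp−y≈-153.564604; I≈-99.932848, D=e−e_prev≈-241.433685; u=5/4·(-153.564604)+3/4·(-99.932848)+5/4·(-241.433685)≈-568.697496; next y=1/10·152.564604+1/2·(-568.697496)≈-269.092288
n=11: y≈-269.092288, sp=-1, e=sp−y≈268.092288; I≈168.159440, D=e−e_prev≈421.656892; u=5/4·268.092288+3/4·168.159440+5/4·421.656892≈988.306054; next y=1/10·(-269.092288)+1/2·988.306054≈467.243798

0 -1 -3.250 0.000
1 -1 2.531 -1.625
2 -1 -7.898 1.103
3 -1 9.995 -3.839
4 -1 -21.523 4.614
5 -1 33.303 -10.300
6 -1 -62.609 15.621
7 -1 104.759 -29.743
8 -1 -187.619 49.405
9 -1 322.903 -88.869
10 -1 -568.697 152.565
11 -1 988.306 -269.092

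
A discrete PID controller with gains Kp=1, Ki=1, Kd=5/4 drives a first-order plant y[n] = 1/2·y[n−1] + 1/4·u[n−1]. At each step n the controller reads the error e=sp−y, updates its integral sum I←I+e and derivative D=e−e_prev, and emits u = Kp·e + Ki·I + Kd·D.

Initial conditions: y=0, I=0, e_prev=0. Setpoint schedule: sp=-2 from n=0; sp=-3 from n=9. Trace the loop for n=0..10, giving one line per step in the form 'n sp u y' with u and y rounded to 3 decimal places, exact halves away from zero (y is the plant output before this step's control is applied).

0 -2 -6.500 0.000
1 -2 -0.719 -1.625
2 -2 -5.182 -0.992
3 -2 -2.801 -1.792
4 -2 -4.644 -1.596
5 -2 -3.624 -1.959
6 -2 -4.358 -1.885
7 -2 -3.903 -2.032
8 -2 -4.185 -1.992
9 -3 -7.229 -2.042
10 -3 -4.445 -2.829

(exact arithmetic carried between steps; '≈' marks a value shown rounded to 6 d.p. or computed from one; I and e_prev carry over from the previous line; the table rounds u and y to 3 d.p., halves away from zero)
n=0: y=0, sp=-2, e=sp−y=-2; I=-2, D=e−e_prev=-2; u=1·(-2)+1·(-2)+5/4·(-2)=-6.5; next y=1/2·0+1/4·(-6.5)=-1.625
n=1: y=-1.625, sp=-2, e=sp−y=-0.375; I=-2.375, D=e−e_prev=1.625; u=1·(-0.375)+1·(-2.375)+5/4·1.625=-0.71875; next y=1/2·(-1.625)+1/4·(-0.71875)≈-0.992188
n=2: y≈-0.992188, sp=-2, e=sp−y≈-1.007813; I≈-3.382813, D=e−e_prev≈-0.632813; u=1·(-1.007813)+1·(-3.382813)+5/4·(-0.632813)≈-5.181641; next y=1/2·(-0.992188)+1/4·(-5.181641)≈-1.791504
n=3: y≈-1.791504, sp=-2, e=sp−y≈-0.208496; I≈-3.591309, D=e−e_prev≈0.799316; u=1·(-0.208496)+1·(-3.591309)+5/4·0.799316≈-2.800659; next y=1/2·(-1.791504)+1/4·(-2.800659)≈-1.595917
n=4: y≈-1.595917, sp=-2, e=sp−y≈-0.404083; I≈-3.995392, D=e−e_prev≈-0.195587; u=1·(-0.404083)+1·(-3.995392)+5/4·(-0.195587)≈-4.643959; next y=1/2·(-1.595917)+1/4·(-4.643959)≈-1.958948
n=5: y≈-1.958948, sp=-2, e=sp−y≈-0.041052; I≈-4.036444, D=e−e_prev≈0.363031; u=1·(-0.041052)+1·(-4.036444)+5/4·0.363031≈-3.623706; next y=1/2·(-1.958948)+1/4·(-3.623706)≈-1.885401
n=6: y≈-1.885401, sp=-2, e=sp−y≈-0.114599; I≈-4.151043, D=e−e_prev≈-0.073547; u=1·(-0.114599)+1·(-4.151043)+5/4·(-0.073547)≈-4.357577; next y=1/2·(-1.885401)+1/4·(-4.357577)≈-2.032095
n=7: y≈-2.032095, sp=-2, e=sp−y≈0.032095; I≈-4.118949, D=e−e_prev≈0.146694; u=1·0.032095+1·(-4.118949)+5/4·0.146694≈-3.903487; next y=1/2·(-2.032095)+1/4·(-3.903487)≈-1.991919
n=8: y≈-1.991919, sp=-2, e=sp−y≈-0.008081; I≈-4.127030, D=e−e_prev≈-0.040176; u=1·(-0.008081)+1·(-4.127030)+5/4·(-0.040176)≈-4.185330; next y=1/2·(-1.991919)+1/4·(-4.185330)≈-2.042292
n=9: y≈-2.042292, sp=-3, e=sp−y≈-0.957708; I≈-5.084738, D=e−e_prev≈-0.949627; u=1·(-0.957708)+1·(-5.084738)+5/4·(-0.949627)≈-7.229479; next y=1/2·(-2.042292)+1/4·(-7.229479)≈-2.828516
n=10: y≈-2.828516, sp=-3, e=sp−y≈-0.171484; I≈-5.256222, D=e−e_prev≈0.786224; u=1·(-0.171484)+1·(-5.256222)+5/4·0.786224≈-4.444926; next y=1/2·(-2.828516)+1/4·(-4.444926)≈-2.525489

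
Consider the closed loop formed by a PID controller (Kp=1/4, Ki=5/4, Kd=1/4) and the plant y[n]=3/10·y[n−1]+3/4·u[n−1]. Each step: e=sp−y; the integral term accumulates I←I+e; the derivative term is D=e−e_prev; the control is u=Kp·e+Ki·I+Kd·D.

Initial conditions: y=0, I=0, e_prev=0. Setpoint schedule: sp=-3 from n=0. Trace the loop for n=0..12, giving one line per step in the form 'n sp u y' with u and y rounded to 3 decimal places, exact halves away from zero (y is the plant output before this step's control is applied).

(exact arithmetic carried between steps; '≈' marks a value shown rounded to 6 d.p. or computed from one; I and e_prev carry over from the previous line; the table rounds u and y to 3 d.p., halves away from zero)
n=0: y=0, sp=-3, e=sp−y=-3; I=-3, D=e−e_prev=-3; u=1/4·(-3)+5/4·(-3)+1/4·(-3)=-5.25; next y=3/10·0+3/4·(-5.25)=-3.9375
n=1: y=-3.9375, sp=-3, e=sp−y=0.9375; I=-2.0625, D=e−e_prev=3.9375; u=1/4·0.9375+5/4·(-2.0625)+1/4·3.9375=-1.359375; next y=3/10·(-3.9375)+3/4·(-1.359375)≈-2.200781
n=2: y≈-2.200781, sp=-3, e=sp−y≈-0.799219; I≈-2.861719, D=e−e_prev≈-1.736719; u=1/4·(-0.799219)+5/4·(-2.861719)+1/4·(-1.736719)≈-4.211133; next y=3/10·(-2.200781)+3/4·(-4.211133)≈-3.818584
n=3: y≈-3.818584, sp=-3, e=sp−y≈0.818584; I≈-2.043135, D=e−e_prev≈1.617803; u=1/4·0.818584+5/4·(-2.043135)+1/4·1.617803≈-1.944822; next y=3/10·(-3.818584)+3/4·(-1.944822)≈-2.604192
n=4: y≈-2.604192, sp=-3, e=sp−y≈-0.395808; I≈-2.438943, D=e−e_prev≈-1.214392; u=1/4·(-0.395808)+5/4·(-2.438943)+1/4·(-1.214392)≈-3.451229; next y=3/10·(-2.604192)+3/4·(-3.451229)≈-3.369679
n=5: y≈-3.369679, sp=-3, e=sp−y≈0.369679; I≈-2.069264, D=e−e_prev≈0.765488; u=1/4·0.369679+5/4·(-2.069264)+1/4·0.765488≈-2.302788; next y=3/10·(-3.369679)+3/4·(-2.302788)≈-2.737995
n=6: y≈-2.737995, sp=-3, e=sp−y≈-0.262005; I≈-2.331269, D=e−e_prev≈-0.631685; u=1/4·(-0.262005)+5/4·(-2.331269)+1/4·(-0.631685)≈-3.137509; next y=3/10·(-2.737995)+3/4·(-3.137509)≈-3.174530
n=7: y≈-3.174530, sp=-3, e=sp−y≈0.174530; I≈-2.156739, D=e−e_prev≈0.436535; u=1/4·0.174530+5/4·(-2.156739)+1/4·0.436535≈-2.543157; next y=3/10·(-3.174530)+3/4·(-2.543157)≈-2.859727
n=8: y≈-2.859727, sp=-3, e=sp−y≈-0.140273; I≈-2.297012, D=e−e_prev≈-0.314803; u=1/4·(-0.140273)+5/4·(-2.297012)+1/4·(-0.314803)≈-2.985034; next y=3/10·(-2.859727)+3/4·(-2.985034)≈-3.096694
n=9: y≈-3.096694, sp=-3, e=sp−y≈0.096694; I≈-2.200318, D=e−e_prev≈0.236966; u=1/4·0.096694+5/4·(-2.200318)+1/4·0.236966≈-2.666983; next y=3/10·(-3.096694)+3/4·(-2.666983)≈-2.929245
n=10: y≈-2.929245, sp=-3, e=sp−y≈-0.070755; I≈-2.271073, D=e−e_prev≈-0.167448; u=1/4·(-0.070755)+5/4·(-2.271073)+1/4·(-0.167448)≈-2.898392; next y=3/10·(-2.929245)+3/4·(-2.898392)≈-3.052568
n=11: y≈-3.052568, sp=-3, e=sp−y≈0.052568; I≈-2.218505, D=e−e_prev≈0.123322; u=1/4·0.052568+5/4·(-2.218505)+1/4·0.123322≈-2.729159; next y=3/10·(-3.052568)+3/4·(-2.729159)≈-2.962640
n=12: y≈-2.962640, sp=-3, e=sp−y≈-0.037360; I≈-2.255866, D=e−e_prev≈-0.089928; u=1/4·(-0.037360)+5/4·(-2.255866)+1/4·(-0.089928)≈-2.851654; next y=3/10·(-2.962640)+3/4·(-2.851654)≈-3.027533

0 -3 -5.250 0.000
1 -3 -1.359 -3.938
2 -3 -4.211 -2.201
3 -3 -1.945 -3.819
4 -3 -3.451 -2.604
5 -3 -2.303 -3.370
6 -3 -3.138 -2.738
7 -3 -2.543 -3.175
8 -3 -2.985 -2.860
9 -3 -2.667 -3.097
10 -3 -2.898 -2.929
11 -3 -2.729 -3.053
12 -3 -2.852 -2.963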